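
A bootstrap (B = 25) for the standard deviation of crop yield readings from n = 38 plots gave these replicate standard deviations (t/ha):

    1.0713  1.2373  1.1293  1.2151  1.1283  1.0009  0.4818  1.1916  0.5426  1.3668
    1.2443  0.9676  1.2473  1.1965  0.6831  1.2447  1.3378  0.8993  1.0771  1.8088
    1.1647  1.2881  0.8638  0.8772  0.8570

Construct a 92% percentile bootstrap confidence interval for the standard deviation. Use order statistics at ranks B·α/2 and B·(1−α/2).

Sorted replicates: 0.4818, 0.5426, 0.6831, 0.8570, 0.8638, 0.8772, 0.8993, 0.9676, 1.0009, 1.0713, 1.0771, 1.1283, 1.1293, 1.1647, 1.1916, 1.1965, 1.2151, 1.2373, 1.2443, 1.2447, 1.2473, 1.2881, 1.3378, 1.3668, 1.8088
α = 0.08; lower rank = 25 × 0.040 = 1; upper rank = 25 × 0.960 = 24.
The 1st smallest replicate is 0.4818; the 24th is 1.3668.

(0.4818, 1.3668)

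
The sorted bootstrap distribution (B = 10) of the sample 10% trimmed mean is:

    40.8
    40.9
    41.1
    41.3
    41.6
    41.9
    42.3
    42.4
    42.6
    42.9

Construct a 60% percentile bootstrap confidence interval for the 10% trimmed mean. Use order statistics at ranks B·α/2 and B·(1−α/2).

(40.9, 42.4)

α = 0.40; lower rank = 10 × 0.200 = 2; upper rank = 10 × 0.800 = 8.
The 2nd smallest replicate is 40.9; the 8th is 42.4.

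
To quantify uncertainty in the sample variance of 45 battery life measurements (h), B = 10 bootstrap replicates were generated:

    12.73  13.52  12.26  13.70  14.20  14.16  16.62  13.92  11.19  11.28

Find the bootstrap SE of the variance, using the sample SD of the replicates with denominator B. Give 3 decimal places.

Bootstrap SE is the standard deviation of the 10 replicate variances.
Mean of replicates: (12.73 + 13.52 + 12.26 + 13.70 + 14.20 + 14.16 + 16.62 + 13.92 + 11.19 + 11.28) / 10 = 133.5800 / 10 = 13.3580
Sum of squared deviations: (−0.6280)² + (+0.1620)² + (−1.0980)² + (+0.3420)² + (+0.8420)² + (+0.8020)² + (+3.2620)² + (+0.5620)² + (−2.1680)² + (−2.0780)² = 23.0702
Variance = 23.0702 / 10 = 2.3070
SE* = √2.3070

SE* = 1.519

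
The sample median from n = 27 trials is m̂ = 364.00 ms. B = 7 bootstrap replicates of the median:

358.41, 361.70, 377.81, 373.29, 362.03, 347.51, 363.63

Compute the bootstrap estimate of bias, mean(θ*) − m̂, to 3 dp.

bias = −0.517

mean(θ*) = (358.41 + 361.70 + 377.81 + 373.29 + 362.03 + 347.51 + 363.63) / 7 = 363.4829
bias = 363.4829 − 364.00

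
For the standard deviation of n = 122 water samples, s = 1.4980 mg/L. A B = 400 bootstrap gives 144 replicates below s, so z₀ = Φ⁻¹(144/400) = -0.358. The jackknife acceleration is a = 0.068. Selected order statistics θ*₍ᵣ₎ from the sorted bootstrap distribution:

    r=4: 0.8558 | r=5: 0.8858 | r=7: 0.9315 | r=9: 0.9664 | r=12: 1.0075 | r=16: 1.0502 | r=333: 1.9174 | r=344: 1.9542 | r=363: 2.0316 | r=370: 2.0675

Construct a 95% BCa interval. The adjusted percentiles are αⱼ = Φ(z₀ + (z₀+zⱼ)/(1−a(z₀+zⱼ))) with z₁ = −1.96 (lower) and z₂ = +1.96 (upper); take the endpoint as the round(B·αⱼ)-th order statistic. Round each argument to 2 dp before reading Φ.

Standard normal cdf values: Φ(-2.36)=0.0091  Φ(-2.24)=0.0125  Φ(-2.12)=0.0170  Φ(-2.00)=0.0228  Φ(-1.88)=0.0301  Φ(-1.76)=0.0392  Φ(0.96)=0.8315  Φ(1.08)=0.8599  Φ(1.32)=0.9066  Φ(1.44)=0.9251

Lower: z₀ + z₁ = -0.358 + (-1.960) = -2.318; 1 − a(z₀+z₁) = 1 − (0.068)(-2.318) = 1.1576; argument = -0.358 + (-2.318)/1.1576 = -2.3604 → -2.36.
α₁ = Φ(-2.36) = 0.0091; rank = round(400 × 0.0091) = 4; θ*₍4₎ = 0.8558.
Upper: z₀ + z₂ = 1.602; 1 − a(z₀+z₂) = 0.8911; argument = 1.4399 → 1.44; α₂ = 0.9251; rank = 370; θ*₍370₎ = 2.0675.

(0.8558, 2.0675)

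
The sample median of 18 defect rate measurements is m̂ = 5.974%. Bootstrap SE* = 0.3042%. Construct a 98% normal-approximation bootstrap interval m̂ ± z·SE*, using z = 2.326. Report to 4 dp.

(5.2664, 6.6816)

Margin = 2.326 × 0.3042 = 0.70757
Interval: 5.974 ± 0.70757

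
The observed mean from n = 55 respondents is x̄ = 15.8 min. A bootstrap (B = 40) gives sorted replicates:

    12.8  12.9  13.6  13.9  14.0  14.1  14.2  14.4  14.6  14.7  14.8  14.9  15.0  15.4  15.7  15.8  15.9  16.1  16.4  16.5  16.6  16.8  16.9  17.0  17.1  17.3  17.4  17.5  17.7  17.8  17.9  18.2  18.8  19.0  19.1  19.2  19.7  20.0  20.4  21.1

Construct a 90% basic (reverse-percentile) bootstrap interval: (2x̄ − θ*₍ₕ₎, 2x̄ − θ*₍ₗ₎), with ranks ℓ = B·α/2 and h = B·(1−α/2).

(11.6, 18.7)

Percentile endpoints at ranks 2 and 38: θ*₍2₎ = 12.9, θ*₍38₎ = 20.0.
Basic interval reflects these around x̄:
  lower = 2 × 15.8 − 20.0 = 11.6
  upper = 2 × 15.8 − 12.9 = 18.7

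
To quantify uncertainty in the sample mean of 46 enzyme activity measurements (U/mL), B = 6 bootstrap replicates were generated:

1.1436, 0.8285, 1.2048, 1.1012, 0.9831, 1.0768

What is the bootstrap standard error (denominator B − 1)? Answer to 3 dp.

Bootstrap SE is the standard deviation of the 6 replicate means.
Mean of replicates: (1.1436 + 0.8285 + 1.2048 + 1.1012 + 0.9831 + 1.0768) / 6 = 6.33800 / 6 = 1.05633
Sum of squared deviations: (+0.08727)² + (−0.22783)² + (+0.14847)² + (+0.04487)² + (−0.07323)² + (+0.02047)² = 0.08936
Variance = 0.08936 / 5 = 0.01787
SE* = √0.01787

SE* = 0.134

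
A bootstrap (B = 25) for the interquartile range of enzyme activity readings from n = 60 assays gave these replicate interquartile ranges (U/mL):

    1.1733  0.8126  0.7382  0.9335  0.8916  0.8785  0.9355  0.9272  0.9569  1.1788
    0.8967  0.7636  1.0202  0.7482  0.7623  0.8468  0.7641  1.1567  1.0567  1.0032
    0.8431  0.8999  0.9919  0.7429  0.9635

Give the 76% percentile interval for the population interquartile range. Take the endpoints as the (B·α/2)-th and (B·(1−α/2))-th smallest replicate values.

Sorted replicates: 0.7382, 0.7429, 0.7482, 0.7623, 0.7636, 0.7641, 0.8126, 0.8431, 0.8468, 0.8785, 0.8916, 0.8967, 0.8999, 0.9272, 0.9335, 0.9355, 0.9569, 0.9635, 0.9919, 1.0032, 1.0202, 1.0567, 1.1567, 1.1733, 1.1788
α = 0.24; lower rank = 25 × 0.120 = 3; upper rank = 25 × 0.880 = 22.
The 3rd smallest replicate is 0.7482; the 22nd is 1.0567.

(0.7482, 1.0567)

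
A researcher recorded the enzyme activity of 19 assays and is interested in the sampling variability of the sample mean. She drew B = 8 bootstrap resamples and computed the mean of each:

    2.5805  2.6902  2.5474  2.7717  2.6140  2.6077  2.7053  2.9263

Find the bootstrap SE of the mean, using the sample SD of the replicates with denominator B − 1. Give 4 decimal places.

SE* = 0.1236

Bootstrap SE is the standard deviation of the 8 replicate means.
Mean of replicates: (2.5805 + 2.6902 + 2.5474 + 2.7717 + 2.6140 + 2.6077 + 2.7053 + 2.9263) / 8 = 21.44310 / 8 = 2.68039
Sum of squared deviations: (−0.09989)² + (+0.00981)² + (−0.13299)² + (+0.09131)² + (−0.06639)² + (−0.07269)² + (+0.02491)² + (+0.24591)² = 0.10688
Variance = 0.10688 / 7 = 0.01527
SE* = √0.01527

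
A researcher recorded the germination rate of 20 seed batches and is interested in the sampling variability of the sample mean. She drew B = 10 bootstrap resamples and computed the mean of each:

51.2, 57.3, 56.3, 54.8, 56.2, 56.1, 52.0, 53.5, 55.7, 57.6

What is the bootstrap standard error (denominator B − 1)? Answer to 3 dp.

Bootstrap SE is the standard deviation of the 10 replicate means.
Mean of replicates: (51.2 + 57.3 + 56.3 + 54.8 + 56.2 + 56.1 + 52.0 + 53.5 + 55.7 + 57.6) / 10 = 550.7000 / 10 = 55.0700
Sum of squared deviations: (−3.8700)² + (+2.2300)² + (+1.2300)² + (−0.2700)² + (+1.1300)² + (+1.0300)² + (−3.0700)² + (−1.5700)² + (+0.6300)² + (+2.5300)² = 42.5610
Variance = 42.5610 / 9 = 4.7290
SE* = √4.7290

SE* = 2.175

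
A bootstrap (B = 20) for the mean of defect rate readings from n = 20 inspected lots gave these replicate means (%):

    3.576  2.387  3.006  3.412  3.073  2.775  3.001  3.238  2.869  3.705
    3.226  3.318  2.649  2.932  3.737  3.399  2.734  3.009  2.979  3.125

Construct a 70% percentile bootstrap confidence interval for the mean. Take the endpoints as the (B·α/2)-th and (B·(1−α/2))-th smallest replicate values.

(2.734, 3.412)

Sorted replicates: 2.387, 2.649, 2.734, 2.775, 2.869, 2.932, 2.979, 3.001, 3.006, 3.009, 3.073, 3.125, 3.226, 3.238, 3.318, 3.399, 3.412, 3.576, 3.705, 3.737
α = 0.30; lower rank = 20 × 0.150 = 3; upper rank = 20 × 0.850 = 17.
The 3rd smallest replicate is 2.734; the 17th is 3.412.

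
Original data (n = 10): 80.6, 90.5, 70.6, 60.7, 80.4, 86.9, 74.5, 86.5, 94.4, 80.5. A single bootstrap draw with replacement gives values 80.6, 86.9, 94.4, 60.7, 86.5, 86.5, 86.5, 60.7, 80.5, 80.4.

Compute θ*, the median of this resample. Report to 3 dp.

θ* = 83.550

Sorted: 60.7, 60.7, 80.4, 80.5, 80.6, 86.5, 86.5, 86.5, 86.9, 94.4
Median = average of the two middle values = 83.550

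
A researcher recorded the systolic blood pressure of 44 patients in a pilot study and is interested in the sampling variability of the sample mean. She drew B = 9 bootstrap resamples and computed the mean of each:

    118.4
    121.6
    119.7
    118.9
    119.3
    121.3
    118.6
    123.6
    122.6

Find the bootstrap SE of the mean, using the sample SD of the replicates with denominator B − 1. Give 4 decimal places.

Bootstrap SE is the standard deviation of the 9 replicate means.
Mean of replicates: (118.4 + 121.6 + 119.7 + 118.9 + 119.3 + 121.3 + 118.6 + 123.6 + 122.6) / 9 = 1084.00000 / 9 = 120.44444
Sum of squared deviations: (−2.04444)² + (+1.15556)² + (−0.74444)² + (−1.54444)² + (−1.14444)² + (+0.85556)² + (−1.84444)² + (+3.15556)² + (+2.15556)² = 28.50222
Variance = 28.50222 / 8 = 3.56278
SE* = √3.56278

SE* = 1.8875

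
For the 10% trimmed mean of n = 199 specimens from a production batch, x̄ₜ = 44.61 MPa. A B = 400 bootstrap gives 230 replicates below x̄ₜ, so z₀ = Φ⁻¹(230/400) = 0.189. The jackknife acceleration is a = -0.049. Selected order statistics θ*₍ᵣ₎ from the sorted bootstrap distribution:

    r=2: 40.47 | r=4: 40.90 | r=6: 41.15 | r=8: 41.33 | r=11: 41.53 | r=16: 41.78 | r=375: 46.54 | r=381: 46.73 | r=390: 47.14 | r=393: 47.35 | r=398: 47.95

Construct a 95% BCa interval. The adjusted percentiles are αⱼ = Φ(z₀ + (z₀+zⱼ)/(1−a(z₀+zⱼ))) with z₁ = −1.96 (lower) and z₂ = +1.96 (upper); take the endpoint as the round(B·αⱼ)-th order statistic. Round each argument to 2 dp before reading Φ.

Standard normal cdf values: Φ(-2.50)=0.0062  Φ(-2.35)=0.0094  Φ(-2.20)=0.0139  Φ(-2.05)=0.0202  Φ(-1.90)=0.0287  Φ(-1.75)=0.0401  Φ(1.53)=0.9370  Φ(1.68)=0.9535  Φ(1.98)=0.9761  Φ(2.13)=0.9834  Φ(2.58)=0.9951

Lower: z₀ + z₁ = 0.189 + (-1.960) = -1.771; 1 − a(z₀+z₁) = 1 − (-0.049)(-1.771) = 0.9132; argument = 0.189 + (-1.771)/0.9132 = -1.7503 → -1.75.
α₁ = Φ(-1.75) = 0.0401; rank = round(400 × 0.0401) = 16; θ*₍16₎ = 41.78.
Upper: z₀ + z₂ = 2.149; 1 − a(z₀+z₂) = 1.1053; argument = 2.1333 → 2.13; α₂ = 0.9834; rank = 393; θ*₍393₎ = 47.35.

(41.78, 47.35)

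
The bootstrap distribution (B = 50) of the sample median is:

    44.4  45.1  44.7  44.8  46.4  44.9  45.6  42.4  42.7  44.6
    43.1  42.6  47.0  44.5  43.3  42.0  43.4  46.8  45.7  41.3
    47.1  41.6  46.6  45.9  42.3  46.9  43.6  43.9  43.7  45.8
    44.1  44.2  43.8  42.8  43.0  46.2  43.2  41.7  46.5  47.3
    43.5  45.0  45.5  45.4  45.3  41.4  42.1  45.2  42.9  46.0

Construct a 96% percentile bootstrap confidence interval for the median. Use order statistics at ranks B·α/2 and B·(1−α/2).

Sorted replicates: 41.3, 41.4, 41.6, 41.7, 42.0, 42.1, 42.3, 42.4, 42.6, 42.7, 42.8, 42.9, 43.0, 43.1, 43.2, 43.3, 43.4, 43.5, 43.6, 43.7, 43.8, 43.9, 44.1, 44.2, 44.4, 44.5, 44.6, 44.7, 44.8, 44.9, 45.0, 45.1, 45.2, 45.3, 45.4, 45.5, 45.6, 45.7, 45.8, 45.9, 46.0, 46.2, 46.4, 46.5, 46.6, 46.8, 46.9, 47.0, 47.1, 47.3
α = 0.04; lower rank = 50 × 0.020 = 1; upper rank = 50 × 0.980 = 49.
The 1st smallest replicate is 41.3; the 49th is 47.1.

(41.3, 47.1)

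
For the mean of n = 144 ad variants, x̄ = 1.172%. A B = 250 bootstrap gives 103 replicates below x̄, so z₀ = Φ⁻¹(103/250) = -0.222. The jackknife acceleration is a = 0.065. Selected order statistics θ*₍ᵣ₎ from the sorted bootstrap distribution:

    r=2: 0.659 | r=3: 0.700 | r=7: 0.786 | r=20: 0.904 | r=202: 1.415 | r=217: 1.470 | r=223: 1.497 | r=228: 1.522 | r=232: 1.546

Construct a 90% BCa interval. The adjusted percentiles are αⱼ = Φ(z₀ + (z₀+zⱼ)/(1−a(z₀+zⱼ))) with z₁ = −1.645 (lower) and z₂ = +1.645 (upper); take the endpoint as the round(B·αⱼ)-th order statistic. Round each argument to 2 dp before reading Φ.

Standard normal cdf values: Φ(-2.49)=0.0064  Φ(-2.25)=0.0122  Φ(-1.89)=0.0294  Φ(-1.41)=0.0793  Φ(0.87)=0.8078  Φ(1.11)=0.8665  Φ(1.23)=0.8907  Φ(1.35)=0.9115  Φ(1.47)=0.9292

(0.786, 1.522)

Lower: z₀ + z₁ = -0.222 + (-1.645) = -1.867; 1 − a(z₀+z₁) = 1 − (0.065)(-1.867) = 1.1214; argument = -0.222 + (-1.867)/1.1214 = -1.8869 → -1.89.
α₁ = Φ(-1.89) = 0.0294; rank = round(250 × 0.0294) = 7; θ*₍7₎ = 0.786.
Upper: z₀ + z₂ = 1.423; 1 − a(z₀+z₂) = 0.9075; argument = 1.3460 → 1.35; α₂ = 0.9115; rank = 228; θ*₍228₎ = 1.522.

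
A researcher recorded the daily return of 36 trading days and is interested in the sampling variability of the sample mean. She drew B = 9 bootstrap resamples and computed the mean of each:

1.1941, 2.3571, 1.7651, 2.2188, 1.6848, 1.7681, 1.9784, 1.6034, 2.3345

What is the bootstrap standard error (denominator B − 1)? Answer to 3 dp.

SE* = 0.382

Bootstrap SE is the standard deviation of the 9 replicate means.
Mean of replicates: (1.1941 + 2.3571 + 1.7651 + 2.2188 + 1.6848 + 1.7681 + 1.9784 + 1.6034 + 2.3345) / 9 = 16.90430 / 9 = 1.87826
Sum of squared deviations: (−0.68416)² + (+0.47884)² + (−0.11316)² + (+0.34054)² + (−0.19346)² + (−0.11016)² + (+0.10014)² + (−0.27486)² + (+0.45624)² = 1.16943
Variance = 1.16943 / 8 = 0.14618
SE* = √0.14618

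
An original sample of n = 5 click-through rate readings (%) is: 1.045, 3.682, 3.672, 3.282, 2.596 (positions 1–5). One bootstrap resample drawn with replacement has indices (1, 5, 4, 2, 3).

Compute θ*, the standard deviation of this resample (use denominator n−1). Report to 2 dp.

θ* = 1.10

Resample values: 1.045, 2.596, 3.282, 3.682, 3.672.
Mean = 2.8554; sum of squared deviations = 4.8769
s² = 4.8769 / 4 = 1.2192
s = √1.2192 = 1.10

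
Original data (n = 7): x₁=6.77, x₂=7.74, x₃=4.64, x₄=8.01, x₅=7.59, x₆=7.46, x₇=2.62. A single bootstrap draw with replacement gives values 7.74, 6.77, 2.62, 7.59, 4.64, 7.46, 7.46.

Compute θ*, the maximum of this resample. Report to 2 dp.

Maximum = 7.74

θ* = 7.74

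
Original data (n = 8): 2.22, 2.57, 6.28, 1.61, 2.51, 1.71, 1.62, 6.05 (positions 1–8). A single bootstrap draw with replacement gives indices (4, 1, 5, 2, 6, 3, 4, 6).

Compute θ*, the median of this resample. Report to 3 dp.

θ* = 1.965

Resample values: 1.61, 2.22, 2.51, 2.57, 1.71, 6.28, 1.61, 1.71.
Sorted: 1.61, 1.61, 1.71, 1.71, 2.22, 2.51, 2.57, 6.28
Median = average of the two middle values = 1.965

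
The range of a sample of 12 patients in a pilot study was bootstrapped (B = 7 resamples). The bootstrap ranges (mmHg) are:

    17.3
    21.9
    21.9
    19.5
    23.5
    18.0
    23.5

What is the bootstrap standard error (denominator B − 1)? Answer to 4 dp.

SE* = 2.5423

Bootstrap SE is the standard deviation of the 7 replicate ranges.
Mean of replicates: (17.3 + 21.9 + 21.9 + 19.5 + 23.5 + 18.0 + 23.5) / 7 = 145.60000 / 7 = 20.80000
Sum of squared deviations: (−3.50000)² + (+1.10000)² + (+1.10000)² + (−1.30000)² + (+2.70000)² + (−2.80000)² + (+2.70000)² = 38.78000
Variance = 38.78000 / 6 = 6.46333
SE* = √6.46333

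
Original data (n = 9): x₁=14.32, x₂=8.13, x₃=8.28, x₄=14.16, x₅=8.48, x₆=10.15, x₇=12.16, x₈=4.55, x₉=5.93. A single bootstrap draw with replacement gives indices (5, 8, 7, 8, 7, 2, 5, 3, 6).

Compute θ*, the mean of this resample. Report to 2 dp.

Resample values: 8.48, 4.55, 12.16, 4.55, 12.16, 8.13, 8.48, 8.28, 10.15.
Mean = (8.48 + 4.55 + 12.16 + 4.55 + 12.16 + 8.13 + 8.48 + 8.28 + 10.15) / 9 = 76.940 / 9 = 8.55

θ* = 8.55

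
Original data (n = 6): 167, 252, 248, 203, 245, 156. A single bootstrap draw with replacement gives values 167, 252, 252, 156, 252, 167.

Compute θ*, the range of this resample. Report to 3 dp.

Range = 252 − 156 = 96.000

θ* = 96.000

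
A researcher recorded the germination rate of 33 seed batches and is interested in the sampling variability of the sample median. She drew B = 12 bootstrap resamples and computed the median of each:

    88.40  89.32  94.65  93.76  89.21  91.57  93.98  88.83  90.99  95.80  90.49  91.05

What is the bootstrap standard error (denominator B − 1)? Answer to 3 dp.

SE* = 2.484

Bootstrap SE is the standard deviation of the 12 replicate medians.
Mean of replicates: (88.40 + 89.32 + 94.65 + 93.76 + 89.21 + 91.57 + 93.98 + 88.83 + 90.99 + 95.80 + 90.49 + 91.05) / 12 = 1098.0500 / 12 = 91.5042
Sum of squared deviations: (−3.1042)² + (−2.1842)² + (+3.1458)² + (+2.2558)² + (−2.2942)² + (+0.0658)² + (+2.4758)² + (−2.6742)² + (−0.5142)² + (+4.2958)² + (−1.0142)² + (−0.4542)² = 67.8933
Variance = 67.8933 / 11 = 6.1721
SE* = √6.1721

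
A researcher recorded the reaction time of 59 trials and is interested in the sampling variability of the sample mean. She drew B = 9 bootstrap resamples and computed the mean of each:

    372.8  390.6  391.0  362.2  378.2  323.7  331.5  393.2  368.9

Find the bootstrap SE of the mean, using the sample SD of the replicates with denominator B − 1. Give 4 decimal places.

Bootstrap SE is the standard deviation of the 9 replicate means.
Mean of replicates: (372.8 + 390.6 + 391.0 + 362.2 + 378.2 + 323.7 + 331.5 + 393.2 + 368.9) / 9 = 3312.10000 / 9 = 368.01111
Sum of squared deviations: (+4.78889)² + (+22.58889)² + (+22.98889)² + (−5.81111)² + (+10.18889)² + (−44.31111)² + (−36.51111)² + (+25.18889)² + (+0.88889)² = 5131.06889
Variance = 5131.06889 / 8 = 641.38361
SE* = √641.38361

SE* = 25.3256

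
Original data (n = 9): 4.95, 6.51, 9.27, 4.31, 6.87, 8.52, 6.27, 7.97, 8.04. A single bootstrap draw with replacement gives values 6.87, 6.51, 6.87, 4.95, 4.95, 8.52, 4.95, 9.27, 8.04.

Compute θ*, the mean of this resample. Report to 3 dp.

Mean = (6.87 + 6.51 + 6.87 + 4.95 + 4.95 + 8.52 + 4.95 + 9.27 + 8.04) / 9 = 60.930 / 9 = 6.770

θ* = 6.770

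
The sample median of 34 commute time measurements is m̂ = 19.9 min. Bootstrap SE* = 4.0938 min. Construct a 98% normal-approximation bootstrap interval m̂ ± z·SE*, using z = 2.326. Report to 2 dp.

(10.38, 29.42)

Margin = 2.326 × 4.0938 = 9.522
Interval: 19.9 ± 9.522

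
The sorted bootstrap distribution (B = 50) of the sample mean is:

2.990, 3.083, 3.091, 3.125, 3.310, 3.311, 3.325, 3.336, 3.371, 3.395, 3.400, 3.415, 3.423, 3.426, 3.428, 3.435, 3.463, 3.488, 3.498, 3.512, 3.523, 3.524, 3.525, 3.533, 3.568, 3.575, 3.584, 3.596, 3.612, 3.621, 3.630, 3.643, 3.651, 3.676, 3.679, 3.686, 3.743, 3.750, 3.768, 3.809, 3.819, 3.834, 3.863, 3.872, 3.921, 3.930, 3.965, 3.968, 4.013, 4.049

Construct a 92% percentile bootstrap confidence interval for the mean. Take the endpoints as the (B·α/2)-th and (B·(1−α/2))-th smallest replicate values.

α = 0.08; lower rank = 50 × 0.040 = 2; upper rank = 50 × 0.960 = 48.
The 2nd smallest replicate is 3.083; the 48th is 3.968.

(3.083, 3.968)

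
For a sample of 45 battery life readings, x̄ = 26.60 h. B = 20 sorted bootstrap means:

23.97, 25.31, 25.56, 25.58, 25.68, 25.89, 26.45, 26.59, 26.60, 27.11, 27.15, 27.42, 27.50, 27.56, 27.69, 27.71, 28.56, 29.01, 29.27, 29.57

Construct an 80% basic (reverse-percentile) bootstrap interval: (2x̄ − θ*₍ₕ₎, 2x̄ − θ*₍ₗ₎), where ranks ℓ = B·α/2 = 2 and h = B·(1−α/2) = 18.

Percentile endpoints at ranks 2 and 18: θ*₍2₎ = 25.31, θ*₍18₎ = 29.01.
Basic interval reflects these around x̄:
  lower = 2 × 26.60 − 29.01 = 24.19
  upper = 2 × 26.60 − 25.31 = 27.89

(24.19, 27.89)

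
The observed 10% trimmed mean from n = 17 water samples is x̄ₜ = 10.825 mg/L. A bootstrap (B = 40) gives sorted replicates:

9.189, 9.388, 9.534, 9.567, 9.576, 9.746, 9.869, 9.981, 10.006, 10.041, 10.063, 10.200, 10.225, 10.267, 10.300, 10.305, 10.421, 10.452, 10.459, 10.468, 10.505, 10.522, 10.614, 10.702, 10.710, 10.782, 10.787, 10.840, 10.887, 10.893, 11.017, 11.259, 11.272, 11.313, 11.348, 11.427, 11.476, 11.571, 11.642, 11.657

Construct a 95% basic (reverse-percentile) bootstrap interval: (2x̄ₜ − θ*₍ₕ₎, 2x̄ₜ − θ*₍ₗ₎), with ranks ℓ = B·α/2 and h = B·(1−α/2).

Percentile endpoints at ranks 1 and 39: θ*₍1₎ = 9.189, θ*₍39₎ = 11.642.
Basic interval reflects these around x̄ₜ:
  lower = 2 × 10.825 − 11.642 = 10.008
  upper = 2 × 10.825 − 9.189 = 12.461

(10.008, 12.461)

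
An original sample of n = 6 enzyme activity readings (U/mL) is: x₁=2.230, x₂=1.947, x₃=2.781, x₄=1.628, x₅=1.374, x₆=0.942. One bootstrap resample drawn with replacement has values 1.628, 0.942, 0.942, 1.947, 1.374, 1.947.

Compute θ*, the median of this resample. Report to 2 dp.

Sorted: 0.942, 0.942, 1.374, 1.628, 1.947, 1.947
Median = average of the two middle values = 1.50

θ* = 1.50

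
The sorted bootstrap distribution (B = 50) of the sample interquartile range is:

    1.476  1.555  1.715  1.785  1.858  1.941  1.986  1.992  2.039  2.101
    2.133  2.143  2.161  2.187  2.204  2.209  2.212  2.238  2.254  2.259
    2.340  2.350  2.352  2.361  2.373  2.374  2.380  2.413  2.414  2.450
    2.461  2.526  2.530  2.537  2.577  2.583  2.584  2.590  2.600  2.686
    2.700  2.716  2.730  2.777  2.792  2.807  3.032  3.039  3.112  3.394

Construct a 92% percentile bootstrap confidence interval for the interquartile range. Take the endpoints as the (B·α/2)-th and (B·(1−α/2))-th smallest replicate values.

α = 0.08; lower rank = 50 × 0.040 = 2; upper rank = 50 × 0.960 = 48.
The 2nd smallest replicate is 1.555; the 48th is 3.039.

(1.555, 3.039)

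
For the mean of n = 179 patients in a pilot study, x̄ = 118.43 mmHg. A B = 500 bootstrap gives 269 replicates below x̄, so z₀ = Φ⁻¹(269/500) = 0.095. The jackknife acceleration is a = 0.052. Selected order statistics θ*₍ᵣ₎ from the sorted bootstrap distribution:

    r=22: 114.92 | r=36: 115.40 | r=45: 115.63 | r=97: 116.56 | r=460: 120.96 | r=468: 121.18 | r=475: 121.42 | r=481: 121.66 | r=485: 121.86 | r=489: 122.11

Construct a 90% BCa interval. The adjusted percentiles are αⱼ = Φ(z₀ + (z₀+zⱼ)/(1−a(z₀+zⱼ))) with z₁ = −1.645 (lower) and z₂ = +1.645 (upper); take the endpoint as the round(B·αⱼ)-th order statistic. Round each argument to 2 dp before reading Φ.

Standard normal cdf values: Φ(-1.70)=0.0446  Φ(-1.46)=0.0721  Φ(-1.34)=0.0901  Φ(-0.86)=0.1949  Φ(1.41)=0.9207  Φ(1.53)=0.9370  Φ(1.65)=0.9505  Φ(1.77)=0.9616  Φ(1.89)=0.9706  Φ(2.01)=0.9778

(115.63, 122.11)

Lower: z₀ + z₁ = 0.095 + (-1.645) = -1.550; 1 − a(z₀+z₁) = 1 − (0.052)(-1.550) = 1.0806; argument = 0.095 + (-1.550)/1.0806 = -1.3394 → -1.34.
α₁ = Φ(-1.34) = 0.0901; rank = round(500 × 0.0901) = 45; θ*₍45₎ = 115.63.
Upper: z₀ + z₂ = 1.740; 1 − a(z₀+z₂) = 0.9095; argument = 2.0081 → 2.01; α₂ = 0.9778; rank = 489; θ*₍489₎ = 122.11.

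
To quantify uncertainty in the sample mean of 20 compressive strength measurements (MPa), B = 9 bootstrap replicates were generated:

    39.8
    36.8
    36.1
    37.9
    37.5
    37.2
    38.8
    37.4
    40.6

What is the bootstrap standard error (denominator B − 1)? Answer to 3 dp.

SE* = 1.456

Bootstrap SE is the standard deviation of the 9 replicate means.
Mean of replicates: (39.8 + 36.8 + 36.1 + 37.9 + 37.5 + 37.2 + 38.8 + 37.4 + 40.6) / 9 = 342.1000 / 9 = 38.0111
Sum of squared deviations: (+1.7889)² + (−1.2111)² + (−1.9111)² + (−0.1111)² + (−0.5111)² + (−0.8111)² + (+0.7889)² + (−0.6111)² + (+2.5889)² = 16.9489
Variance = 16.9489 / 8 = 2.1186
SE* = √2.1186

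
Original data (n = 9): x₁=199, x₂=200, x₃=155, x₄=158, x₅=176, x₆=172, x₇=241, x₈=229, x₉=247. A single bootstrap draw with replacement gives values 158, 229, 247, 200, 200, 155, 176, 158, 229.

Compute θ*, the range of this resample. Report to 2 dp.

θ* = 92.00

Range = 247 − 155 = 92.00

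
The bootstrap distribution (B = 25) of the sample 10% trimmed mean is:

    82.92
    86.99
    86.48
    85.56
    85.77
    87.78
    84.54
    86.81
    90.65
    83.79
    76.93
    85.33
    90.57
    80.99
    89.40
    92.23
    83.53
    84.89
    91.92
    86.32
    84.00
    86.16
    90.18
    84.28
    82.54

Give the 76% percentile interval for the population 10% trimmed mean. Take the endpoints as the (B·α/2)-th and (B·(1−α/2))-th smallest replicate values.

Sorted replicates: 76.93, 80.99, 82.54, 82.92, 83.53, 83.79, 84.00, 84.28, 84.54, 84.89, 85.33, 85.56, 85.77, 86.16, 86.32, 86.48, 86.81, 86.99, 87.78, 89.40, 90.18, 90.57, 90.65, 91.92, 92.23
α = 0.24; lower rank = 25 × 0.120 = 3; upper rank = 25 × 0.880 = 22.
The 3rd smallest replicate is 82.54; the 22nd is 90.57.

(82.54, 90.57)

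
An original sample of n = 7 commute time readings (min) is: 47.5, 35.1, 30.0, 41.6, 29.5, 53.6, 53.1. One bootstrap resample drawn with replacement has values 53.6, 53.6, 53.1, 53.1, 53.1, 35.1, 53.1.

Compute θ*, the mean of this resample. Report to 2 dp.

θ* = 50.67

Mean = (53.6 + 53.6 + 53.1 + 53.1 + 53.1 + 35.1 + 53.1) / 7 = 354.70 / 7 = 50.67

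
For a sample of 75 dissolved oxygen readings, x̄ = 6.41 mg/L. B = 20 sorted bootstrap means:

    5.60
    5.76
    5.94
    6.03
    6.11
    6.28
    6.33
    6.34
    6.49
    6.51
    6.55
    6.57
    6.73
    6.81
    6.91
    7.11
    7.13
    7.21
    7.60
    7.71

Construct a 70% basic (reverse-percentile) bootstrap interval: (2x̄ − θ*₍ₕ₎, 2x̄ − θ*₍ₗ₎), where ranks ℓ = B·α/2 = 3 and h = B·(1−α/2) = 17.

(5.69, 6.88)

Percentile endpoints at ranks 3 and 17: θ*₍3₎ = 5.94, θ*₍17₎ = 7.13.
Basic interval reflects these around x̄:
  lower = 2 × 6.41 − 7.13 = 5.69
  upper = 2 × 6.41 − 5.94 = 6.88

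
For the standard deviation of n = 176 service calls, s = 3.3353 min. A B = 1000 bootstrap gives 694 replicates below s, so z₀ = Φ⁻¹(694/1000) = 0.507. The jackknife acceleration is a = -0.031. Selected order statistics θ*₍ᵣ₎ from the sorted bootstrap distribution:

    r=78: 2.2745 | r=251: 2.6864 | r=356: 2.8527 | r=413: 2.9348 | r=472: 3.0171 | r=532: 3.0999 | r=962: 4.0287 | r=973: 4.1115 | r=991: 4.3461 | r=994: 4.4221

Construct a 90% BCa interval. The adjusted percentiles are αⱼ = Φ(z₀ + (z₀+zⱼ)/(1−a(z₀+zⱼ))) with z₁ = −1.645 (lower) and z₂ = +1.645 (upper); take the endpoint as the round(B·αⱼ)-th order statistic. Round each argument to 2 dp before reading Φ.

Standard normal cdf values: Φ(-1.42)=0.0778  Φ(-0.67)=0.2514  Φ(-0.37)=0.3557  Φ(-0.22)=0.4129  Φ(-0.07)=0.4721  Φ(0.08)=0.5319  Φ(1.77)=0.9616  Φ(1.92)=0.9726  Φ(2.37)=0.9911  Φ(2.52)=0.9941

(2.6864, 4.4221)

Lower: z₀ + z₁ = 0.507 + (-1.645) = -1.138; 1 − a(z₀+z₁) = 1 − (-0.031)(-1.138) = 0.9647; argument = 0.507 + (-1.138)/0.9647 = -0.6726 → -0.67.
α₁ = Φ(-0.67) = 0.2514; rank = round(1000 × 0.2514) = 251; θ*₍251₎ = 2.6864.
Upper: z₀ + z₂ = 2.152; 1 − a(z₀+z₂) = 1.0667; argument = 2.5244 → 2.52; α₂ = 0.9941; rank = 994; θ*₍994₎ = 4.4221.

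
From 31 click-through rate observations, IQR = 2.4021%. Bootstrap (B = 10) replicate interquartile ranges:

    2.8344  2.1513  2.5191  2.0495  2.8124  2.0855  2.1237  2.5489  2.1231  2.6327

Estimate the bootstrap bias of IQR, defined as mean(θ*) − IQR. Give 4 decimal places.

bias = −0.0140

mean(θ*) = (2.8344 + 2.1513 + 2.5191 + 2.0495 + 2.8124 + 2.0855 + 2.1237 + 2.5489 + 2.1231 + 2.6327) / 10 = 2.38806
bias = 2.38806 − 2.4021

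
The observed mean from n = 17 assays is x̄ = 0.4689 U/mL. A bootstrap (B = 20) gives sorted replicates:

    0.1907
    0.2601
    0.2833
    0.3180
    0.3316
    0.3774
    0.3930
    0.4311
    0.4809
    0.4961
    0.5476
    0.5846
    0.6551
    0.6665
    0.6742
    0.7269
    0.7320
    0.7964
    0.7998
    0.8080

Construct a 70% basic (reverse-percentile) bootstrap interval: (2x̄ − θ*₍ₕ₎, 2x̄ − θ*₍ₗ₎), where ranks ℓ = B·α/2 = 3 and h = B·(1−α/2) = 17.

Percentile endpoints at ranks 3 and 17: θ*₍3₎ = 0.2833, θ*₍17₎ = 0.7320.
Basic interval reflects these around x̄:
  lower = 2 × 0.4689 − 0.7320 = 0.2058
  upper = 2 × 0.4689 − 0.2833 = 0.6545

(0.2058, 0.6545)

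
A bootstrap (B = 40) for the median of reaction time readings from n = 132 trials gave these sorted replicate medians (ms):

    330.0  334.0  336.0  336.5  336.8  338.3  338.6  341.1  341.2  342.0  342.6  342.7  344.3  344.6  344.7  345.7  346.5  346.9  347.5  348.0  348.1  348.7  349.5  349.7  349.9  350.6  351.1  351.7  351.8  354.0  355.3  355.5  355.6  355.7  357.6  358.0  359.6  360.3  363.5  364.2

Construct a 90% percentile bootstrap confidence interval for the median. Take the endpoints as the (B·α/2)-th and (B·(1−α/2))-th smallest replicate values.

α = 0.10; lower rank = 40 × 0.050 = 2; upper rank = 40 × 0.950 = 38.
The 2nd smallest replicate is 334.0; the 38th is 360.3.

(334.0, 360.3)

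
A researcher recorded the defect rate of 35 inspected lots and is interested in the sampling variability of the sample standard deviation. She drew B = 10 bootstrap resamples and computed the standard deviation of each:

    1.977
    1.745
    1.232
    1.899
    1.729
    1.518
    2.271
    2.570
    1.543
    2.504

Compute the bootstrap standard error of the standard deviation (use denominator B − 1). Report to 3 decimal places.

SE* = 0.438

Bootstrap SE is the standard deviation of the 10 replicate standard deviations.
Mean of replicates: (1.977 + 1.745 + 1.232 + 1.899 + 1.729 + 1.518 + 2.271 + 2.570 + 1.543 + 2.504) / 10 = 18.9880 / 10 = 1.8988
Sum of squared deviations: (+0.0782)² + (−0.1538)² + (−0.6668)² + (+0.0002)² + (−0.1698)² + (−0.3808)² + (+0.3722)² + (+0.6712)² + (−0.3558)² + (+0.6052)² = 1.7301
Variance = 1.7301 / 9 = 0.1922
SE* = √0.1922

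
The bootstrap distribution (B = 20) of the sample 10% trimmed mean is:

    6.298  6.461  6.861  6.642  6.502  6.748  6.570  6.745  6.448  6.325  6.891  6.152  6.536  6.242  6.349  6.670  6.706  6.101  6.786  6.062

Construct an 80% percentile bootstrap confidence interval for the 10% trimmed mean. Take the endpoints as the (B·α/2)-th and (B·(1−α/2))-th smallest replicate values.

(6.101, 6.786)

Sorted replicates: 6.062, 6.101, 6.152, 6.242, 6.298, 6.325, 6.349, 6.448, 6.461, 6.502, 6.536, 6.570, 6.642, 6.670, 6.706, 6.745, 6.748, 6.786, 6.861, 6.891
α = 0.20; lower rank = 20 × 0.100 = 2; upper rank = 20 × 0.900 = 18.
The 2nd smallest replicate is 6.101; the 18th is 6.786.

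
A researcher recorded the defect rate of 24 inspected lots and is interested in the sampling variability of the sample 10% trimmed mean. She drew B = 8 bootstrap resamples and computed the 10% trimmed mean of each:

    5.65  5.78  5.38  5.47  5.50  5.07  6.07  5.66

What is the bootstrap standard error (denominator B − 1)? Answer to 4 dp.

Bootstrap SE is the standard deviation of the 8 replicate 10% trimmed means.
Mean of replicates: (5.65 + 5.78 + 5.38 + 5.47 + 5.50 + 5.07 + 6.07 + 5.66) / 8 = 44.58000 / 8 = 5.57250
Sum of squared deviations: (+0.07750)² + (+0.20750)² + (−0.19250)² + (−0.10250)² + (−0.07250)² + (−0.50250)² + (+0.49750)² + (+0.08750)² = 0.60955
Variance = 0.60955 / 7 = 0.08708
SE* = √0.08708

SE* = 0.2951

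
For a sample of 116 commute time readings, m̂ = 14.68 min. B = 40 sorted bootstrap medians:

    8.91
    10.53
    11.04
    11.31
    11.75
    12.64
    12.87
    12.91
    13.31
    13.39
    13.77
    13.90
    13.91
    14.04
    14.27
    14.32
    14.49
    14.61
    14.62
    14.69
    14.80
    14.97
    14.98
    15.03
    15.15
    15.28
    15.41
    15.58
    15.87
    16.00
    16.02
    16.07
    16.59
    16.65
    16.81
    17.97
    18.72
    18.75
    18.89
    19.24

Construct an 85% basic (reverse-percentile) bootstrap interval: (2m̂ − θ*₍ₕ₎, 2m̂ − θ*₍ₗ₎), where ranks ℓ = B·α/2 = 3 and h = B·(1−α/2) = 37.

Percentile endpoints at ranks 3 and 37: θ*₍3₎ = 11.04, θ*₍37₎ = 18.72.
Basic interval reflects these around m̂:
  lower = 2 × 14.68 − 18.72 = 10.64
  upper = 2 × 14.68 − 11.04 = 18.32

(10.64, 18.32)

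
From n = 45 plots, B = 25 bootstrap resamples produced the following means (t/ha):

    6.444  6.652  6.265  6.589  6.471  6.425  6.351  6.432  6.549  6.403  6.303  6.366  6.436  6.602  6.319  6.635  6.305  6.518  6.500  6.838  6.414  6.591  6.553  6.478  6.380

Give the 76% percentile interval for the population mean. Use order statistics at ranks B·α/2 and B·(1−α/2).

(6.305, 6.602)

Sorted replicates: 6.265, 6.303, 6.305, 6.319, 6.351, 6.366, 6.380, 6.403, 6.414, 6.425, 6.432, 6.436, 6.444, 6.471, 6.478, 6.500, 6.518, 6.549, 6.553, 6.589, 6.591, 6.602, 6.635, 6.652, 6.838
α = 0.24; lower rank = 25 × 0.120 = 3; upper rank = 25 × 0.880 = 22.
The 3rd smallest replicate is 6.305; the 22nd is 6.602.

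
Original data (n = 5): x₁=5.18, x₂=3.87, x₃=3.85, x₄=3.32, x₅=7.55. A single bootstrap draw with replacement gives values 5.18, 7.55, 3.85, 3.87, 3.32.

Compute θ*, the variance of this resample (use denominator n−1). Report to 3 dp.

Mean = 4.7540; sum of squared deviations = 11.6541
s² = 11.6541 / 4 = 2.9135

θ* = 2.914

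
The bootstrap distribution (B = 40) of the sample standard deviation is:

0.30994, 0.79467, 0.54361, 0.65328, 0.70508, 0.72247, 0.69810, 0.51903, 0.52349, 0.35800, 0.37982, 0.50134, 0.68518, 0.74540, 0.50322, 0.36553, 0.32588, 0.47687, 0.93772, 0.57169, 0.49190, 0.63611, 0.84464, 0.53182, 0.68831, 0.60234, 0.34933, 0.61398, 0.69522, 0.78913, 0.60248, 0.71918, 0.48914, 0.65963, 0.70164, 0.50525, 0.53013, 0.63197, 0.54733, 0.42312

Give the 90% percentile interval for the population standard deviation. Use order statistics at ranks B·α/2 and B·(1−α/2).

Sorted replicates: 0.30994, 0.32588, 0.34933, 0.35800, 0.36553, 0.37982, 0.42312, 0.47687, 0.48914, 0.49190, 0.50134, 0.50322, 0.50525, 0.51903, 0.52349, 0.53013, 0.53182, 0.54361, 0.54733, 0.57169, 0.60234, 0.60248, 0.61398, 0.63197, 0.63611, 0.65328, 0.65963, 0.68518, 0.68831, 0.69522, 0.69810, 0.70164, 0.70508, 0.71918, 0.72247, 0.74540, 0.78913, 0.79467, 0.84464, 0.93772
α = 0.10; lower rank = 40 × 0.050 = 2; upper rank = 40 × 0.950 = 38.
The 2nd smallest replicate is 0.32588; the 38th is 0.79467.

(0.32588, 0.79467)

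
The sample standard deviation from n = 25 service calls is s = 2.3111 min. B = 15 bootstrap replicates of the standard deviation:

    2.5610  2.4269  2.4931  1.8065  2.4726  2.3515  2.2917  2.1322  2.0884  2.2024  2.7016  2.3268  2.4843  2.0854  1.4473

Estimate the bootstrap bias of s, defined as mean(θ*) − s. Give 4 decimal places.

mean(θ*) = (2.5610 + 2.4269 + 2.4931 + 1.8065 + 2.4726 + 2.3515 + 2.2917 + 2.1322 + 2.0884 + 2.2024 + 2.7016 + 2.3268 + 2.4843 + 2.0854 + 1.4473) / 15 = 2.25811
bias = 2.25811 − 2.3111

bias = −0.0530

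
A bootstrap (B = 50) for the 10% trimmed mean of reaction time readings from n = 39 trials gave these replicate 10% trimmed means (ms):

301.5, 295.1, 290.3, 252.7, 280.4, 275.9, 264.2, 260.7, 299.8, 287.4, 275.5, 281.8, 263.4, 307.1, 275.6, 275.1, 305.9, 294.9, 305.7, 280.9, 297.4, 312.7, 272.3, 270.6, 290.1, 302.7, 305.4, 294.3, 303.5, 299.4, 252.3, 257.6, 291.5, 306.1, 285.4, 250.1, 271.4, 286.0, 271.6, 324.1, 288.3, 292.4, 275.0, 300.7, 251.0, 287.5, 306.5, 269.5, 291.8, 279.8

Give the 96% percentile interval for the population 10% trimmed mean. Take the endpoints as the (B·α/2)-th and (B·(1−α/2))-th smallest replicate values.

(250.1, 312.7)

Sorted replicates: 250.1, 251.0, 252.3, 252.7, 257.6, 260.7, 263.4, 264.2, 269.5, 270.6, 271.4, 271.6, 272.3, 275.0, 275.1, 275.5, 275.6, 275.9, 279.8, 280.4, 280.9, 281.8, 285.4, 286.0, 287.4, 287.5, 288.3, 290.1, 290.3, 291.5, 291.8, 292.4, 294.3, 294.9, 295.1, 297.4, 299.4, 299.8, 300.7, 301.5, 302.7, 303.5, 305.4, 305.7, 305.9, 306.1, 306.5, 307.1, 312.7, 324.1
α = 0.04; lower rank = 50 × 0.020 = 1; upper rank = 50 × 0.980 = 49.
The 1st smallest replicate is 250.1; the 49th is 312.7.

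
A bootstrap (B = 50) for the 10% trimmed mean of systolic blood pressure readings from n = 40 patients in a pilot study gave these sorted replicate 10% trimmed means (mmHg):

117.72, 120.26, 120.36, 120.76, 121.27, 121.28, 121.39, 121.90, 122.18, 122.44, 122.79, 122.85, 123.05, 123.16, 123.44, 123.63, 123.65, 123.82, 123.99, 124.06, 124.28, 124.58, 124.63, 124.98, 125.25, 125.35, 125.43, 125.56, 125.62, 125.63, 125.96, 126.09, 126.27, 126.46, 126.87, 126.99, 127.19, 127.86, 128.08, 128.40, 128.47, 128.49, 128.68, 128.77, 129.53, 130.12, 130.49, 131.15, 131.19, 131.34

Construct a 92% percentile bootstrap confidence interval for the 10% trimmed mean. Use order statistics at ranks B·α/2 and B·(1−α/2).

(120.26, 131.15)

α = 0.08; lower rank = 50 × 0.040 = 2; upper rank = 50 × 0.960 = 48.
The 2nd smallest replicate is 120.26; the 48th is 131.15.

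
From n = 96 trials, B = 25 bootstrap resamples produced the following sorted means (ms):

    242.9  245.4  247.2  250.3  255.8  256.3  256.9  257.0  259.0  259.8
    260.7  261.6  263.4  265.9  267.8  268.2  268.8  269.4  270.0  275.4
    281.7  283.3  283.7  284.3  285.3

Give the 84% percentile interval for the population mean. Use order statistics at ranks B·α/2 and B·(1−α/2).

(245.4, 283.7)

α = 0.16; lower rank = 25 × 0.080 = 2; upper rank = 25 × 0.920 = 23.
The 2nd smallest replicate is 245.4; the 23rd is 283.7.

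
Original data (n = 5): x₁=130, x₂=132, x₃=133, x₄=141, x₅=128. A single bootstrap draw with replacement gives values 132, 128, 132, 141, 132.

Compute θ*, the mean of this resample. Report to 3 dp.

θ* = 133.000

Mean = (132 + 128 + 132 + 141 + 132) / 5 = 665.0 / 5 = 133.000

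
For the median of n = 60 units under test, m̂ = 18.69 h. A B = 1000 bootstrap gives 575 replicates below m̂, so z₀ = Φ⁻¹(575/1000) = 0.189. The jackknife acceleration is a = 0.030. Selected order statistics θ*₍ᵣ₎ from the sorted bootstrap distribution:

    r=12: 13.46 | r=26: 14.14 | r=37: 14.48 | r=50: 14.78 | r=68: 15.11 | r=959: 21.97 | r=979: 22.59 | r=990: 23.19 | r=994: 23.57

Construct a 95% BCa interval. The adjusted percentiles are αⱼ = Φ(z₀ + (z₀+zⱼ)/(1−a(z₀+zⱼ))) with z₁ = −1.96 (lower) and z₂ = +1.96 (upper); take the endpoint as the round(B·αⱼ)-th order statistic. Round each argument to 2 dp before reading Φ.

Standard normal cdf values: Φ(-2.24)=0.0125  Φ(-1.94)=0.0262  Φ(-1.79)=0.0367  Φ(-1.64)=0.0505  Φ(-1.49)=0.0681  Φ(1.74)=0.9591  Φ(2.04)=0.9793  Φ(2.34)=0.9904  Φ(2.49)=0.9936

Lower: z₀ + z₁ = 0.189 + (-1.960) = -1.771; 1 − a(z₀+z₁) = 1 − (0.030)(-1.771) = 1.0531; argument = 0.189 + (-1.771)/1.0531 = -1.4927 → -1.49.
α₁ = Φ(-1.49) = 0.0681; rank = round(1000 × 0.0681) = 68; θ*₍68₎ = 15.11.
Upper: z₀ + z₂ = 2.149; 1 − a(z₀+z₂) = 0.9355; argument = 2.4861 → 2.49; α₂ = 0.9936; rank = 994; θ*₍994₎ = 23.57.

(15.11, 23.57)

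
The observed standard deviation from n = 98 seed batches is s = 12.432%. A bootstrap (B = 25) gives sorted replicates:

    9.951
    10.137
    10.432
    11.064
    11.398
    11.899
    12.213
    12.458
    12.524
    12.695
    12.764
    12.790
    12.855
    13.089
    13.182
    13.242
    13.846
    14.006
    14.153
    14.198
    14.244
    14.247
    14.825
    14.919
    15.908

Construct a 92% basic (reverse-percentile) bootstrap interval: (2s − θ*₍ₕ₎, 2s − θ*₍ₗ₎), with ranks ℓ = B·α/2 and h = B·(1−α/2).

Percentile endpoints at ranks 1 and 24: θ*₍1₎ = 9.951, θ*₍24₎ = 14.919.
Basic interval reflects these around s:
  lower = 2 × 12.432 − 14.919 = 9.945
  upper = 2 × 12.432 − 9.951 = 14.913

(9.945, 14.913)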